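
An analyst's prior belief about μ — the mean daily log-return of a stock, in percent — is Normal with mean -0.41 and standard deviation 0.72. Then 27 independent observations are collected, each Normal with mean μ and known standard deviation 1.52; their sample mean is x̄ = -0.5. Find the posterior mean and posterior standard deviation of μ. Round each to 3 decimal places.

Posterior mean ≈ -0.487; posterior SD ≈ 0.271

With known σ, the Normal prior is conjugate. Weight on the data is w = (n/σ²)/(n/σ² + 1/τ₀²) = 11.6863/(11.6863+1.92901) = 0.85832.
Posterior mean = w·x̄ + (1−w)·μ₀ = 0.85832·-0.5 + 0.14168·-0.41 = -0.487. Posterior variance = 1/(11.6863+1.92901) = 0.0734468, so SD = 0.271.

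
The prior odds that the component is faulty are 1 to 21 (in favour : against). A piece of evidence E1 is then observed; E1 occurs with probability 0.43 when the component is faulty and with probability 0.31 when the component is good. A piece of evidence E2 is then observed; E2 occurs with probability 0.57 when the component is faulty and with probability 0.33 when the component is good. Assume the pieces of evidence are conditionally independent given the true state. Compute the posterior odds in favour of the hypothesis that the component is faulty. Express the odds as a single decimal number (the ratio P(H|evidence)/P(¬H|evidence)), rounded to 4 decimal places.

Posterior odds ≈ 0.1141

Prior odds = 1/21 = 0.047619. In log-odds, ln(0.047619) = -3.0445.
Add log likelihood ratios: ln(1.3871) + ln(1.7273) = 0.87376.
Posterior log-odds = -2.1708, so posterior odds = exp(-2.1708) = 0.11409.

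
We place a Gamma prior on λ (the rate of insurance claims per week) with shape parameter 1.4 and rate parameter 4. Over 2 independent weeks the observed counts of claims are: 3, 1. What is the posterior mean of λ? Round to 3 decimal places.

Posterior mean ≈ 0.900

Total count ∑xᵢ = 4 over n = 2 weeks.
Gamma is conjugate to the Poisson likelihood: posterior is Gamma(shape = 1.4+4 = 5.4, rate = 4+2 = 6).
E[λ | data] = 5.4/6 = 0.900.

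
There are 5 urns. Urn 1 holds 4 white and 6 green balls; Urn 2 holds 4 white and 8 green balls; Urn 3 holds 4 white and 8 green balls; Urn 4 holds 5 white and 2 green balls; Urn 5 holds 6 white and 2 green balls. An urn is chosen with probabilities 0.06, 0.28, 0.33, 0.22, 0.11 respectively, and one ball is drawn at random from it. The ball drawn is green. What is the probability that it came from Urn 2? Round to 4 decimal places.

P(green|Urn 1) = 0.6; P(green|Urn 2) = 0.6667; P(green|Urn 3) = 0.6667; P(green|Urn 4) = 0.2857; P(green|Urn 5) = 0.25.
Prior × likelihood for each source: 0.06·0.6=0.03600, 0.28·0.6667=0.1867, 0.33·0.6667=0.2200, 0.22·0.2857=0.06286, 0.11·0.25=0.02750. Summing gives P(green) = 0.53302.
P(Urn 2 | green) = 0.1867 / 0.53302 = 0.3502.

Posterior probability ≈ 0.3502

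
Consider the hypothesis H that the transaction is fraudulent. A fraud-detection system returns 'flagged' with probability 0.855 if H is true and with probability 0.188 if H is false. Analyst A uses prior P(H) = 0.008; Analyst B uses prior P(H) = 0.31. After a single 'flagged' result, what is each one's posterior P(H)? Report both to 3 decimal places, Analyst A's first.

The likelihood ratio for a 'flagged' result is 0.855/0.188 = 4.5479.
Analyst A: prior odds 0.008/0.992 = 0.0080645; posterior odds 0.036676; posterior probability 0.035.
Analyst B: prior odds 0.31/0.69 = 0.44928; posterior odds 2.0432; posterior probability 0.671.

Analyst A: 0.035; Analyst B: 0.671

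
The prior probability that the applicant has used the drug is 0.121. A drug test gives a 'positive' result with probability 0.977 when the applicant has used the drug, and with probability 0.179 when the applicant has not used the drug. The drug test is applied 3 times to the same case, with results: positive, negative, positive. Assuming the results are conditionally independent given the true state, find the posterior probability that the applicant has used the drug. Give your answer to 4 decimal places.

With H the event that the applicant has used the drug, the joint likelihood of the observed sequence is P(data|H) = 0.977·0.023·0.977 = 0.021954 and P(data|¬H) = 0.179·0.821·0.179 = 0.026306.
Bayes: P(H|data) = 0.121·0.021954 / (0.121·0.021954 + 0.879·0.026306) = 0.0026565/0.025779 = 0.1030.

Posterior P(H) ≈ 0.1030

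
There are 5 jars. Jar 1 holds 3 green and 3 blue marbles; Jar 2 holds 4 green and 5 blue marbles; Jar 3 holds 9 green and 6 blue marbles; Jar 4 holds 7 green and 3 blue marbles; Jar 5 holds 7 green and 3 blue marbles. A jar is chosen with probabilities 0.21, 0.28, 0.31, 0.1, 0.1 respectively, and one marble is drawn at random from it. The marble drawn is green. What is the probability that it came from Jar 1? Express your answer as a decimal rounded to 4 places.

Posterior probability ≈ 0.1890

P(green|Jar 1) = 0.5; P(green|Jar 2) = 0.4444; P(green|Jar 3) = 0.6; P(green|Jar 4) = 0.7; P(green|Jar 5) = 0.7.
Prior × likelihood for each source: 0.21·0.5=0.1050, 0.28·0.4444=0.1244, 0.31·0.6=0.1860, 0.1·0.7=0.07000, 0.1·0.7=0.07000. Summing gives P(green) = 0.55544.
P(Jar 1 | green) = 0.1050 / 0.55544 = 0.1890.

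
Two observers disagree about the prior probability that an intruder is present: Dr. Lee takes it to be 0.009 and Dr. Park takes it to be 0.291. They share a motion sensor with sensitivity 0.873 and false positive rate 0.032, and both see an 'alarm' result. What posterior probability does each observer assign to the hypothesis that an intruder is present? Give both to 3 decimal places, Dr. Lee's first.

Dr. Lee: 0.199; Dr. Park: 0.918

The likelihood ratio for an 'alarm' result is 0.873/0.032 = 27.281.
Dr. Lee: prior odds 0.009/0.991 = 0.0090817; posterior odds 0.24776; posterior probability 0.199.
Dr. Park: prior odds 0.291/0.709 = 0.41044; posterior odds 11.197; posterior probability 0.918.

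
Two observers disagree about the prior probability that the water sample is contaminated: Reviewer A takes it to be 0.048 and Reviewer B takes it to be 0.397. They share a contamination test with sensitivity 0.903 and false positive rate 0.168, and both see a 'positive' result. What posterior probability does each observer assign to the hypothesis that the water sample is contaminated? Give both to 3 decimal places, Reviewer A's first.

Reviewer A: 0.213; Reviewer B: 0.780

P('+'|H) = 0.903, P('+'|¬H) = 0.168.
Reviewer A: numerator 0.903·0.048 = 0.043344; evidence = 0.043344+0.168·0.952 = 0.20328; posterior = 0.213.
Reviewer B: numerator 0.903·0.397 = 0.35849; evidence = 0.35849+0.168·0.603 = 0.45980; posterior = 0.780.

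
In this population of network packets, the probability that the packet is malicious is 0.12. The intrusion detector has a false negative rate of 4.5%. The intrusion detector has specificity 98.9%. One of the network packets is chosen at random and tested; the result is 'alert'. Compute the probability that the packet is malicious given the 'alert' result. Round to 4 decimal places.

Write H for 'the packet is malicious'. Prior odds H:¬H = 0.12/0.88 = 0.13636. For the 'alert' outcome, the likelihood ratio is 0.955/0.011 = 86.818.
Posterior odds = 0.13636 × 86.818 = 11.839, so P(H|E) = 11.839/(1+11.839) = 0.9221.

P(H | E) ≈ 0.9221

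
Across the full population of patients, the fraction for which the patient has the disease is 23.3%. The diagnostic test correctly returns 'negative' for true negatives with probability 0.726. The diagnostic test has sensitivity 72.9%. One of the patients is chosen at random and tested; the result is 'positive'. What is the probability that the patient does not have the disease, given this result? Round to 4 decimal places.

Write H for 'the patient has the disease'. Prior odds H:¬H = 0.233/0.767 = 0.30378. For the 'positive' outcome, the likelihood ratio is 0.729/0.274 = 2.6606.
Posterior odds = 0.30378 × 2.6606 = 0.80823, so P(H|E) = 0.80823/(1+0.80823) = 0.4470. Then P(¬H|E) = 1 − 0.4470 = 0.5530.

P(¬H | E) ≈ 0.5530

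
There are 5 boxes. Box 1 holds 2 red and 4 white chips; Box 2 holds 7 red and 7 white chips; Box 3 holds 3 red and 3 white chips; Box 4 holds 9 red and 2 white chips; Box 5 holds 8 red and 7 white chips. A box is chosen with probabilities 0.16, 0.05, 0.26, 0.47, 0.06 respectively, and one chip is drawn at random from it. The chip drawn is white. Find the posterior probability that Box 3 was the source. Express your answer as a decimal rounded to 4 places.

Posterior probability ≈ 0.3466

Tabulate prior·likelihood by source: [1] prior 0.16, lik 0.6667, product 0.1067; [2] prior 0.05, lik 0.5, product 0.02500; [3] prior 0.26, lik 0.5, product 0.1300; [4] prior 0.47, lik 0.1818, product 0.08545; [5] prior 0.06, lik 0.4667, product 0.02800.
Normalizing constant = 0.37512; the posterior for Box 3 is its product over the sum, 0.1300/0.37512 = 0.3466.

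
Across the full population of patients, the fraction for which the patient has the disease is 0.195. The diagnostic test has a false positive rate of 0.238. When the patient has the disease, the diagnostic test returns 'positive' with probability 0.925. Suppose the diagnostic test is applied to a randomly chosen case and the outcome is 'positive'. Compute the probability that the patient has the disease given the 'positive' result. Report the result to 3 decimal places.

Write H for 'the patient has the disease'. Prior odds H:¬H = 0.195/0.805 = 0.24224. For the 'positive' outcome, the likelihood ratio is 0.925/0.238 = 3.8866.
Posterior odds = 0.24224 × 3.8866 = 0.94146, so P(H|E) = 0.94146/(1+0.94146) = 0.485.

P(H | E) ≈ 0.485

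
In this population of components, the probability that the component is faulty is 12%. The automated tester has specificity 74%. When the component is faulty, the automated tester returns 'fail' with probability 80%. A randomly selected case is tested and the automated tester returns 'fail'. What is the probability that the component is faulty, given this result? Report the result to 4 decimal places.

P(H | E) ≈ 0.2956

Let H be the event that the component is faulty. P(H) = 0.12, so P(¬H) = 0.88. With E the 'fail' result, P(E|H) = 0.8 and P(E|¬H) = 0.26.
P(E) = 0.8·0.12 + 0.26·0.88 = 0.096000 + 0.22880 = 0.32480.
By Bayes' theorem, P(H|E) = 0.096000 / 0.32480 = 0.2956.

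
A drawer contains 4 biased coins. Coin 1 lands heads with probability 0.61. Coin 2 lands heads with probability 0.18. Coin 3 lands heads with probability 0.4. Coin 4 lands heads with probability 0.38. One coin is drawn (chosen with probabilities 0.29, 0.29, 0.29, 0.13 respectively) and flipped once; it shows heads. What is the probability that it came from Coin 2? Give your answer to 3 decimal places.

P(heads|C1) = 0.61; P(heads|C2) = 0.18; P(heads|C3) = 0.4; P(heads|C4) = 0.38.
Prior × likelihood for each source: 0.29·0.61=0.1769, 0.29·0.18=0.05220, 0.29·0.4=0.1160, 0.13·0.38=0.04940. Summing gives P(heads) = 0.39450.
P(Coin 2 | heads) = 0.05220 / 0.39450 = 0.132.

Posterior probability ≈ 0.132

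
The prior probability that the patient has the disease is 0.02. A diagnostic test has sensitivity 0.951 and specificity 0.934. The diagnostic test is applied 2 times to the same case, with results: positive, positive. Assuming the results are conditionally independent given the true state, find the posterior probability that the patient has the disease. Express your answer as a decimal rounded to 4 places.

Posterior P(H) ≈ 0.8091

With H the event that the patient has the disease, the joint likelihood of the observed sequence is P(data|H) = 0.951·0.951 = 0.90440 and P(data|¬H) = 0.066·0.066 = 0.0043560.
Bayes: P(H|data) = 0.02·0.90440 / (0.02·0.90440 + 0.98·0.0043560) = 0.018088/0.022357 = 0.8091.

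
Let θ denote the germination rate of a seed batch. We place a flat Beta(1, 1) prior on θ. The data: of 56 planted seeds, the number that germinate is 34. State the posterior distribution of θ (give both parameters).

Posterior: Beta(35, 23)

Observing 34 successes and 22 failures updates Beta(1, 1) by adding the success and failure counts to the two shape parameters: α = 1+34 = 35, β = 1+22 = 23.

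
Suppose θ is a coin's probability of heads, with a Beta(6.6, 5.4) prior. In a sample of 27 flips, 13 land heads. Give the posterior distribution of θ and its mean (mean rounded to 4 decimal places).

Posterior: Beta(19.6, 19.4); mean ≈ 0.5026

Observing 13 successes and 14 failures updates Beta(6.6, 5.4) by adding the success and failure counts to the two shape parameters: α = 6.6+13 = 19.6, β = 5.4+14 = 19.4.
E[θ | data] = 19.6/(19.6+19.4) = 0.5026.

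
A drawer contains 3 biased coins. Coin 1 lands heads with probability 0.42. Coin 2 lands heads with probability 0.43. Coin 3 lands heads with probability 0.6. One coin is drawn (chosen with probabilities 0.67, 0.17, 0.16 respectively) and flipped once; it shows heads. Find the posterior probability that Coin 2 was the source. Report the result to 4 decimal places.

P(heads|C1) = 0.42; P(heads|C2) = 0.43; P(heads|C3) = 0.6.
Prior × likelihood for each source: 0.67·0.42=0.2814, 0.17·0.43=0.07310, 0.16·0.6=0.09600. Summing gives P(heads) = 0.45050.
P(Coin 2 | heads) = 0.07310 / 0.45050 = 0.1623.

Posterior probability ≈ 0.1623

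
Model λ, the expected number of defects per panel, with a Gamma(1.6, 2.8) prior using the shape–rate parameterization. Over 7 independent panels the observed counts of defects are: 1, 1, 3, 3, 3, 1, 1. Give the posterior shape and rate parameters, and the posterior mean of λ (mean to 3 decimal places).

Total count ∑xᵢ = 13 over n = 7 panels.
Gamma is conjugate to the Poisson likelihood: posterior is Gamma(shape = 1.6+13 = 14.6, rate = 2.8+7 = 9.8).
Posterior mean = shape/rate = 14.6/9.8 = 1.490.

Posterior: Gamma(shape=14.6, rate=9.8); mean ≈ 1.490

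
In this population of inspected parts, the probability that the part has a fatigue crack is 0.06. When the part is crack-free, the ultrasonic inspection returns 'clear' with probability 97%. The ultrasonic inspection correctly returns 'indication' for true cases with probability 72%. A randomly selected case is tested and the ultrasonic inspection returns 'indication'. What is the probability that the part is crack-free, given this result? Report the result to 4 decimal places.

Write H for 'the part has a fatigue crack'. Prior odds H:¬H = 0.06/0.94 = 0.063830. For the 'indication' outcome, the likelihood ratio is 0.72/0.03 = 24.000.
Posterior odds = 0.063830 × 24.000 = 1.5319, so P(H|E) = 1.5319/(1+1.5319) = 0.6050. Then P(¬H|E) = 1 − 0.6050 = 0.3950.

P(¬H | E) ≈ 0.3950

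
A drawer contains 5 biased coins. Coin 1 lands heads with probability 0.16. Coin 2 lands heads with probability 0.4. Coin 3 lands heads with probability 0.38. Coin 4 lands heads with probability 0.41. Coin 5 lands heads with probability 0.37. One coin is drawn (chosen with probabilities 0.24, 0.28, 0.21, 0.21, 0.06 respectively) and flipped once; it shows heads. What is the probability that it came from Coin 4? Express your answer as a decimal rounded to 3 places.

Posterior probability ≈ 0.254

P(heads|C1) = 0.16; P(heads|C2) = 0.4; P(heads|C3) = 0.38; P(heads|C4) = 0.41; P(heads|C5) = 0.37.
Prior × likelihood for each source: 0.24·0.16=0.03840, 0.28·0.4=0.1120, 0.21·0.38=0.07980, 0.21·0.41=0.08610, 0.06·0.37=0.02220. Summing gives P(heads) = 0.33850.
P(Coin 4 | heads) = 0.08610 / 0.33850 = 0.254.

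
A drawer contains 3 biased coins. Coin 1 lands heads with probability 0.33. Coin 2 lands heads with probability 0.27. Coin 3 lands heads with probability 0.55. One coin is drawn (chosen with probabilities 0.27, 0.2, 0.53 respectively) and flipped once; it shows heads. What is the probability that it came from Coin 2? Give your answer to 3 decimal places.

Posterior probability ≈ 0.124

P(heads|C1) = 0.33; P(heads|C2) = 0.27; P(heads|C3) = 0.55.
Prior × likelihood for each source: 0.27·0.33=0.08910, 0.2·0.27=0.05400, 0.53·0.55=0.2915. Summing gives P(heads) = 0.43460.
P(Coin 2 | heads) = 0.05400 / 0.43460 = 0.124.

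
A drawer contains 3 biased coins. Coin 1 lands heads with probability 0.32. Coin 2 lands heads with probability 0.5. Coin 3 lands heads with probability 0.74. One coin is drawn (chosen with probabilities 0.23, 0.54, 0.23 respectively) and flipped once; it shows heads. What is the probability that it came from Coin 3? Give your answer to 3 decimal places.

Posterior probability ≈ 0.331

P(heads|C1) = 0.32; P(heads|C2) = 0.5; P(heads|C3) = 0.74.
Prior × likelihood for each source: 0.23·0.32=0.07360, 0.54·0.5=0.2700, 0.23·0.74=0.1702. Summing gives P(heads) = 0.51380.
P(Coin 3 | heads) = 0.1702 / 0.51380 = 0.331.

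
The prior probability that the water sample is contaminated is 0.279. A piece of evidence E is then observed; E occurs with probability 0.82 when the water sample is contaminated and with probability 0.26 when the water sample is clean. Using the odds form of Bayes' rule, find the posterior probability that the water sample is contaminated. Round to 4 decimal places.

Posterior probability ≈ 0.5496

Prior odds = 0.279/(1−0.279) = 0.38696.
Likelihood ratio for E = 0.82/0.26 = 3.1538.
Posterior odds = prior odds × LR = 1.2204.
Posterior probability = odds/(1+odds) = 1.2204/2.2204 = 0.5496.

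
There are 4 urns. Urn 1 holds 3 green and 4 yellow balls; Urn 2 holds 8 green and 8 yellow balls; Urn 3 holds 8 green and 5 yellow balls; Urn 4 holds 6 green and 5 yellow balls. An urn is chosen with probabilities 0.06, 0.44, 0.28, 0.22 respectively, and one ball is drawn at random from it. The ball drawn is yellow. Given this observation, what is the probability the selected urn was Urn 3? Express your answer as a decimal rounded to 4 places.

P(yellow|Urn 1) = 0.5714; P(yellow|Urn 2) = 0.5; P(yellow|Urn 3) = 0.3846; P(yellow|Urn 4) = 0.4545.
Prior × likelihood for each source: 0.06·0.5714=0.03429, 0.44·0.5=0.2200, 0.28·0.3846=0.1077, 0.22·0.4545=0.1000. Summing gives P(yellow) = 0.46198.
P(Urn 3 | yellow) = 0.1077 / 0.46198 = 0.2331.

Posterior probability ≈ 0.2331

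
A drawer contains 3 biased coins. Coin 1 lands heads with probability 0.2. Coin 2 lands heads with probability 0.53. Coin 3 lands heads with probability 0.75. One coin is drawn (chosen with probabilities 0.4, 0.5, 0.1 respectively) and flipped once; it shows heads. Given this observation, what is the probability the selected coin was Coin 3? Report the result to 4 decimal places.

P(heads|C1) = 0.2; P(heads|C2) = 0.53; P(heads|C3) = 0.75.
Prior × likelihood for each source: 0.4·0.2=0.08000, 0.5·0.53=0.2650, 0.1·0.75=0.07500. Summing gives P(heads) = 0.42000.
P(Coin 3 | heads) = 0.07500 / 0.42000 = 0.1786.

Posterior probability ≈ 0.1786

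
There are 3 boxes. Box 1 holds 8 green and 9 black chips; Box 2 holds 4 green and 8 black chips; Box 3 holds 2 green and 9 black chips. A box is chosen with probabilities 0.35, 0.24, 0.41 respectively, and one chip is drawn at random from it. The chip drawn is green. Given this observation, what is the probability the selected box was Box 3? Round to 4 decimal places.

Posterior probability ≈ 0.2335

Tabulate prior·likelihood by source: [1] prior 0.35, lik 0.4706, product 0.1647; [2] prior 0.24, lik 0.3333, product 0.08000; [3] prior 0.41, lik 0.1818, product 0.07455.
Normalizing constant = 0.31925; the posterior for Box 3 is its product over the sum, 0.07455/0.31925 = 0.2335.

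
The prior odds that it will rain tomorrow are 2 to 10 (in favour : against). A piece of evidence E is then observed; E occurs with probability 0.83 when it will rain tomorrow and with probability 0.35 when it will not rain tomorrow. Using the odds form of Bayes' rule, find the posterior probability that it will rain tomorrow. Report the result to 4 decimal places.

Prior odds = 2/10 = 0.20000.
Likelihood ratio for E = 0.83/0.35 = 2.3714.
Posterior odds = prior odds × LR = 0.47429.
Posterior probability = odds/(1+odds) = 0.47429/1.4743 = 0.3217.

Posterior probability ≈ 0.3217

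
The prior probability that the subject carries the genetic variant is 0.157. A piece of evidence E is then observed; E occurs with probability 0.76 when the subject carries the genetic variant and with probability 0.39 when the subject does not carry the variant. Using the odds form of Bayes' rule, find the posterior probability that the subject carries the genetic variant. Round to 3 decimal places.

Prior odds = 0.157/(1−0.157) = 0.18624.
Likelihood ratio for E = 0.76/0.39 = 1.9487.
Posterior odds = prior odds × LR = 0.36293.
Posterior probability = odds/(1+odds) = 0.36293/1.3629 = 0.266.

Posterior probability ≈ 0.266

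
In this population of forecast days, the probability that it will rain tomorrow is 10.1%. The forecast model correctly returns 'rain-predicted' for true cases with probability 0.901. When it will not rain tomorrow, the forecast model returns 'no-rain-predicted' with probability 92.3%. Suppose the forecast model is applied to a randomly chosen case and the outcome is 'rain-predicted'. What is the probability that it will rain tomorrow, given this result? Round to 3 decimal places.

Write H for 'it will rain tomorrow'. Prior odds H:¬H = 0.101/0.899 = 0.11235. For the 'rain-predicted' outcome, the likelihood ratio is 0.901/0.077 = 11.701.
Posterior odds = 0.11235 × 11.701 = 1.3146, so P(H|E) = 1.3146/(1+1.3146) = 0.568.

P(H | E) ≈ 0.568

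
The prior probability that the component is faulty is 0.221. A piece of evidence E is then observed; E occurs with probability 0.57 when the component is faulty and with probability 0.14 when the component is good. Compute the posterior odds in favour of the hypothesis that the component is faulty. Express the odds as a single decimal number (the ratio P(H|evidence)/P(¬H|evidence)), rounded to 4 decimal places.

Posterior odds ≈ 1.1551

Prior odds = 0.221/(1−0.221) = 0.28370. In log-odds, ln(0.28370) = -1.2598.
Add log likelihood ratio: ln(4.0714) = 1.4040.
Posterior log-odds = 0.14415, so posterior odds = exp(0.14415) = 1.1551.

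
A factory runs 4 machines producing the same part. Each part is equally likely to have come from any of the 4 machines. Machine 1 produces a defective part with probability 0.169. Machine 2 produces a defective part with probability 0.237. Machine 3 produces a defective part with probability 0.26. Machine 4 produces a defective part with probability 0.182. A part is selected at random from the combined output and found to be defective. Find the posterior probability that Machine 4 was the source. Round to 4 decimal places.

Tabulate prior·likelihood by source: [1] prior 0.25, lik 0.169, product 0.04225; [2] prior 0.25, lik 0.237, product 0.05925; [3] prior 0.25, lik 0.26, product 0.06500; [4] prior 0.25, lik 0.182, product 0.04550.
Normalizing constant = 0.21200; the posterior for Machine 4 is its product over the sum, 0.04550/0.21200 = 0.2146.

Posterior probability ≈ 0.2146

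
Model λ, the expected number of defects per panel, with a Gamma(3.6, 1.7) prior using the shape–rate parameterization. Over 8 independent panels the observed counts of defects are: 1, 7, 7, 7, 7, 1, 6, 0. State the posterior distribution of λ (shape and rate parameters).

The Poisson likelihood adds the total count to the shape and the number of exposure periods to the rate. Here ∑xᵢ = 36 and n = 8, so shape 3.6→39.6 and rate 1.7→9.7.

Posterior: Gamma(shape=39.6, rate=9.7)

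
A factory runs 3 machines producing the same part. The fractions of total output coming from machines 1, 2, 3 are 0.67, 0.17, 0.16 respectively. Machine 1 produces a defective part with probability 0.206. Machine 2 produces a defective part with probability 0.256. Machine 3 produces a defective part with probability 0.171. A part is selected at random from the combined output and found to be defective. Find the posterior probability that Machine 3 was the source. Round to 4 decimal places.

Posterior probability ≈ 0.1310

P(defective|M1) = 0.206; P(defective|M2) = 0.256; P(defective|M3) = 0.171.
Prior × likelihood for each source: 0.67·0.206=0.1380, 0.17·0.256=0.04352, 0.16·0.171=0.02736. Summing gives P(defective) = 0.20890.
P(Machine 3 | defective) = 0.02736 / 0.20890 = 0.1310.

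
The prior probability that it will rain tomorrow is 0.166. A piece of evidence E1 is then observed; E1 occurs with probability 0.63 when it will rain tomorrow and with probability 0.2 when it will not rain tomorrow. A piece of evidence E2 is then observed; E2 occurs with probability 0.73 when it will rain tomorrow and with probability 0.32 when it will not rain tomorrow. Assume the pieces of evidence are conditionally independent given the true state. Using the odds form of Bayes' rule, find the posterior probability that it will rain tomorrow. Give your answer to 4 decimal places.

Prior odds = 0.166/(1−0.166) = 0.19904.
Likelihood ratio for E1 = 0.63/0.2 = 3.1500.
Likelihood ratio for E2 = 0.73/0.32 = 2.2812.
Posterior odds = prior odds × LR₁ × LR₂ = 1.4303.
Posterior probability = odds/(1+odds) = 1.4303/2.4303 = 0.5885.

Posterior probability ≈ 0.5885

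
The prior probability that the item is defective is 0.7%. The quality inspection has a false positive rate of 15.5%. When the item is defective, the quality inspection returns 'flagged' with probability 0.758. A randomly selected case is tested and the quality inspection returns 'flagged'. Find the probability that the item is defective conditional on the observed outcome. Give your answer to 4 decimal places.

P(H | E) ≈ 0.0333

Write H for 'the item is defective'. Prior odds H:¬H = 0.007/0.993 = 0.0070493. For the 'flagged' outcome, the likelihood ratio is 0.758/0.155 = 4.8903.
Posterior odds = 0.0070493 × 4.8903 = 0.034474, so P(H|E) = 0.034474/(1+0.034474) = 0.0333.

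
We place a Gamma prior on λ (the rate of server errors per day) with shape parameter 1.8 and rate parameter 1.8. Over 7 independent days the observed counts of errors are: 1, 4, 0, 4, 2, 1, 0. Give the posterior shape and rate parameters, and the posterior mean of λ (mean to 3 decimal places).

Posterior: Gamma(shape=13.8, rate=8.8); mean ≈ 1.568

The Poisson likelihood adds the total count to the shape and the number of exposure periods to the rate. Here ∑xᵢ = 12 and n = 7, so shape 1.8→13.8 and rate 1.8→8.8.
Posterior mean = shape/rate = 13.8/8.8 = 1.568.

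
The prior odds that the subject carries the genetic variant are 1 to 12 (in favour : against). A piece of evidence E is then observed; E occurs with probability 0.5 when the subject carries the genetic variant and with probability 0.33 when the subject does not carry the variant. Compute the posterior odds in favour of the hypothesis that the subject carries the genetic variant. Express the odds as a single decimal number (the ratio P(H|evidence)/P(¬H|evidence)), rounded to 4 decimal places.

Prior odds = 1/12 = 0.083333.
Likelihood ratio for E = 0.5/0.33 = 1.5152.
Posterior odds = prior odds × LR = 0.12626.

Posterior odds ≈ 0.1263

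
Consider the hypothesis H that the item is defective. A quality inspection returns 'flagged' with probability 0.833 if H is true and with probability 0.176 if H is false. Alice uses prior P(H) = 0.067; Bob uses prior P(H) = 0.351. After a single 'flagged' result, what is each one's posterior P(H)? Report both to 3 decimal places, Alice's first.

The likelihood ratio for a 'flagged' result is 0.833/0.176 = 4.7330.
Alice: prior odds 0.067/0.933 = 0.071811; posterior odds 0.33988; posterior probability 0.254.
Bob: prior odds 0.351/0.649 = 0.54083; posterior odds 2.5597; posterior probability 0.719.

Alice: 0.254; Bob: 0.719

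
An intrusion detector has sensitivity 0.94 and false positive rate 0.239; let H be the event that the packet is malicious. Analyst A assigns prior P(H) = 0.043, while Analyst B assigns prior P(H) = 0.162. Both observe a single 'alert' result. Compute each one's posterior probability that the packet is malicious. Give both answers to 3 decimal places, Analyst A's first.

P('+'|H) = 0.94, P('+'|¬H) = 0.239.
Analyst A: numerator 0.94·0.043 = 0.040420; evidence = 0.040420+0.239·0.957 = 0.26914; posterior = 0.150.
Analyst B: numerator 0.94·0.162 = 0.15228; evidence = 0.15228+0.239·0.838 = 0.35256; posterior = 0.432.

Analyst A: 0.150; Analyst B: 0.432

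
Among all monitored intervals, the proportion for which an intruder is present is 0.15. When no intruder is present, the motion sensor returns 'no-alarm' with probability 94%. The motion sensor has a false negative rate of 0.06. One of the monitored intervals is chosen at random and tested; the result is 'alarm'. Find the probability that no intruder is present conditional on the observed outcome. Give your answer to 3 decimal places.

P(¬H | E) ≈ 0.266

Let H be the event that an intruder is present. P(H) = 0.15, so P(¬H) = 0.85. With E the 'alarm' result, P(E|H) = 0.94 and P(E|¬H) = 0.06.
P(E) = 0.94·0.15 + 0.06·0.85 = 0.14100 + 0.051000 = 0.19200.
By Bayes' theorem, P(H|E) = 0.14100 / 0.19200 = 0.734. Hence P(¬H|E) = 1 − 0.734 = 0.266.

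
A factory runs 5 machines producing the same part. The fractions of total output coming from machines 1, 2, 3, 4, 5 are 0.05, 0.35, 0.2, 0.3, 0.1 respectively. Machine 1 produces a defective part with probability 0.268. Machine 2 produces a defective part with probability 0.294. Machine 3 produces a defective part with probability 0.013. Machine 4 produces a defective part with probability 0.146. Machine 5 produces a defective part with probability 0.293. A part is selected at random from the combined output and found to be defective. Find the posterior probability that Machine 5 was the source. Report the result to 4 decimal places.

Posterior probability ≈ 0.1526

P(defective|M1) = 0.268; P(defective|M2) = 0.294; P(defective|M3) = 0.013; P(defective|M4) = 0.146; P(defective|M5) = 0.293.
Prior × likelihood for each source: 0.05·0.268=0.01340, 0.35·0.294=0.1029, 0.2·0.013=0.002600, 0.3·0.146=0.04380, 0.1·0.293=0.02930. Summing gives P(defective) = 0.19200.
P(Machine 5 | defective) = 0.02930 / 0.19200 = 0.1526.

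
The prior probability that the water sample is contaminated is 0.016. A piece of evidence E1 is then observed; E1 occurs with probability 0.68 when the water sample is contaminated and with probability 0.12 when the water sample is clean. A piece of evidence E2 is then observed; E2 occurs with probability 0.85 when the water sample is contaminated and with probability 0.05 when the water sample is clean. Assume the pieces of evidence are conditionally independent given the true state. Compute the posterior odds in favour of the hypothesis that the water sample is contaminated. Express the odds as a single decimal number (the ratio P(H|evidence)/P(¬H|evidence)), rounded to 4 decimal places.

Posterior odds ≈ 1.5664

Prior odds = 0.016/(1−0.016) = 0.016260. In log-odds, ln(0.016260) = -4.1190.
Add log likelihood ratios: ln(5.6667) + ln(17.000) = 4.5678.
Posterior log-odds = 0.44878, so posterior odds = exp(0.44878) = 1.5664.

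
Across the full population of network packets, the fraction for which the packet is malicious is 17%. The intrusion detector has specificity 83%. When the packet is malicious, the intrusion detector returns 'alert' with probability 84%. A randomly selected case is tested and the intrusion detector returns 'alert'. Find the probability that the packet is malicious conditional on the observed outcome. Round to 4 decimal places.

Write H for 'the packet is malicious'. Prior odds H:¬H = 0.17/0.83 = 0.20482. For the 'alert' outcome, the likelihood ratio is 0.84/0.17 = 4.9412.
Posterior odds = 0.20482 × 4.9412 = 1.0120, so P(H|E) = 1.0120/(1+1.0120) = 0.5030.

P(H | E) ≈ 0.5030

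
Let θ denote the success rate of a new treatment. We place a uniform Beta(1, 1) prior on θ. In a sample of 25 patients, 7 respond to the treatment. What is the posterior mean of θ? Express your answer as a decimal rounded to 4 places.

Posterior mean ≈ 0.2963

The binomial likelihood is conjugate to the Beta prior: with 7 successes and 18 failures, the posterior is Beta(1+7, 1+18) = Beta(8, 19).
Posterior mean = α/(α+β) = 8/27 = 0.2963.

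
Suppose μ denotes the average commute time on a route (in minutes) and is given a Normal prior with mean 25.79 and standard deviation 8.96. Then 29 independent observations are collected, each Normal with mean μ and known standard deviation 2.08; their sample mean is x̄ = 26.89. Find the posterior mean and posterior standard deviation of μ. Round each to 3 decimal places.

Posterior mean ≈ 26.888; posterior SD ≈ 0.386

With known σ, the Normal prior is conjugate. Weight on the data is w = (n/σ²)/(n/σ² + 1/τ₀²) = 6.70303/(6.70303+0.0124562) = 0.99815.
Posterior mean = w·x̄ + (1−w)·μ₀ = 0.99815·26.89 + 0.0018548·25.79 = 26.888. Posterior variance = 1/(6.70303+0.0124562) = 0.148909, so SD = 0.386.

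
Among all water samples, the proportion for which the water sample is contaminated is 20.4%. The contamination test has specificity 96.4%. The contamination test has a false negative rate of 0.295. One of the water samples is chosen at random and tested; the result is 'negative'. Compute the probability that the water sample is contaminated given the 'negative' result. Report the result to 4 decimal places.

P(H | E) ≈ 0.0727

Let H be the event that the water sample is contaminated. P(H) = 0.204, so P(¬H) = 0.796. With E the 'negative' result, P(E|H) = 0.295 and P(E|¬H) = 0.964.
P(E) = 0.295·0.204 + 0.964·0.796 = 0.060180 + 0.76734 = 0.82752.
By Bayes' theorem, P(H|E) = 0.060180 / 0.82752 = 0.0727.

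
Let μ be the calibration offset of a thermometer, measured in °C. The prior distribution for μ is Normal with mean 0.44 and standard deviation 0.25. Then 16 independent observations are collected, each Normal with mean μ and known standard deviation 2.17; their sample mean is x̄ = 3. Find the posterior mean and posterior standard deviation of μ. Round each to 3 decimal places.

With known σ, the Normal prior is conjugate. Weight on the data is w = (n/σ²)/(n/σ² + 1/τ₀²) = 3.39782/(3.39782+16.0000) = 0.17517.
Posterior mean = w·x̄ + (1−w)·μ₀ = 0.17517·3 + 0.82483·0.44 = 0.888. Posterior variance = 1/(3.39782+16.0000) = 0.0515522, so SD = 0.227.

Posterior mean ≈ 0.888; posterior SD ≈ 0.227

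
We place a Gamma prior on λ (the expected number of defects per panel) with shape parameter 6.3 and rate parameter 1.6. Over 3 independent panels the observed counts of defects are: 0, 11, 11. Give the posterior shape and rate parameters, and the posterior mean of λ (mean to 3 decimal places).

Posterior: Gamma(shape=28.3, rate=4.6); mean ≈ 6.152

The Poisson likelihood adds the total count to the shape and the number of exposure periods to the rate. Here ∑xᵢ = 22 and n = 3, so shape 6.3→28.3 and rate 1.6→4.6.
E[λ | data] = 28.3/4.6 = 6.152.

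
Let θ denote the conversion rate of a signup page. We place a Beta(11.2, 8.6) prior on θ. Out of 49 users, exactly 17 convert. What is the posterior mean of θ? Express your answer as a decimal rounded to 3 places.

The binomial likelihood is conjugate to the Beta prior: with 17 successes and 32 failures, the posterior is Beta(11.2+17, 8.6+32) = Beta(28.2, 40.6).
Posterior mean = α/(α+β) = 28.2/68.8 = 0.410.

Posterior mean ≈ 0.410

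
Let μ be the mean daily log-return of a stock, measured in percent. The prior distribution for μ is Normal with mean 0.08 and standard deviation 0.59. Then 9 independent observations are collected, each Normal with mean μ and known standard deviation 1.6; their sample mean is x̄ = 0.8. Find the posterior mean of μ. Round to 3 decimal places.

With known σ, the Normal prior is conjugate. Weight on the data is w = (n/σ²)/(n/σ² + 1/τ₀²) = 3.51562/(3.51562+2.87274) = 0.55032.
Posterior mean = w·x̄ + (1−w)·μ₀ = 0.55032·0.8 + 0.44968·0.08 = 0.476.

Posterior mean ≈ 0.476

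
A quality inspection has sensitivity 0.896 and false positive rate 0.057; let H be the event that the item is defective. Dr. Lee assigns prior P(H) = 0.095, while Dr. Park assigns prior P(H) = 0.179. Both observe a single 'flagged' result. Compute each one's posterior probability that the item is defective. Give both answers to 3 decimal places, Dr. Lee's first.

Dr. Lee: 0.623; Dr. Park: 0.774

The likelihood ratio for a 'flagged' result is 0.896/0.057 = 15.719.
Dr. Lee: prior odds 0.095/0.905 = 0.10497; posterior odds 1.6501; posterior probability 0.623.
Dr. Park: prior odds 0.179/0.821 = 0.21803; posterior odds 3.4272; posterior probability 0.774.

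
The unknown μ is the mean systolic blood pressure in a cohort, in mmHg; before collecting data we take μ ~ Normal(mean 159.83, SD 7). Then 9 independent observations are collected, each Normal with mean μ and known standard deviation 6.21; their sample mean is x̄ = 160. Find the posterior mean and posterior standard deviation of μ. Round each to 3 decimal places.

Posterior mean ≈ 159.986; posterior SD ≈ 1.985

With known σ, the Normal prior is conjugate. Weight on the data is w = (n/σ²)/(n/σ² + 1/τ₀²) = 0.233378/(0.233378+0.0204082) = 0.91959.
Posterior mean = w·x̄ + (1−w)·μ₀ = 0.91959·160 + 0.080415·159.83 = 159.986. Posterior variance = 1/(0.233378+0.0204082) = 3.94033, so SD = 1.985.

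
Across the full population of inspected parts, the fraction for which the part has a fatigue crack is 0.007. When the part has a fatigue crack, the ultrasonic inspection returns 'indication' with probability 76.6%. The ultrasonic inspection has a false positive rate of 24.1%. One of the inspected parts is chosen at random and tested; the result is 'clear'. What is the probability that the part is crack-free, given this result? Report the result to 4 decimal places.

Let H be the event that the part has a fatigue crack. P(H) = 0.007, so P(¬H) = 0.993. With E the 'clear' result, P(E|H) = 0.234 and P(E|¬H) = 0.759.
P(E) = 0.234·0.007 + 0.759·0.993 = 0.0016380 + 0.75369 = 0.75533.
By Bayes' theorem, P(H|E) = 0.0016380 / 0.75533 = 0.0022. Hence P(¬H|E) = 1 − 0.0022 = 0.9978.

P(¬H | E) ≈ 0.9978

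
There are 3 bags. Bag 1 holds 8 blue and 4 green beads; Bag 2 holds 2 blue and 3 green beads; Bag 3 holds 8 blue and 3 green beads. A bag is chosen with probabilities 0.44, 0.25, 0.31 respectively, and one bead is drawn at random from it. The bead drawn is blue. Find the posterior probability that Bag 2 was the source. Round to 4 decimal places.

Posterior probability ≈ 0.1616

P(blue|Bag 1) = 0.6667; P(blue|Bag 2) = 0.4; P(blue|Bag 3) = 0.7273.
Prior × likelihood for each source: 0.44·0.6667=0.2933, 0.25·0.4=0.1000, 0.31·0.7273=0.2255. Summing gives P(blue) = 0.61879.
P(Bag 2 | blue) = 0.1000 / 0.61879 = 0.1616.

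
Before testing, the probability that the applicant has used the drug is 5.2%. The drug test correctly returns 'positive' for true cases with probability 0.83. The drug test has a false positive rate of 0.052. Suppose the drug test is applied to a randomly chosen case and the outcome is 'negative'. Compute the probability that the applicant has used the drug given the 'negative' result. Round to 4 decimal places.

P(H | E) ≈ 0.0097

Let H be the event that the applicant has used the drug. P(H) = 0.052, so P(¬H) = 0.948. With E the 'negative' result, P(E|H) = 0.17 and P(E|¬H) = 0.948.
P(E) = 0.17·0.052 + 0.948·0.948 = 0.0088400 + 0.89870 = 0.90754.
By Bayes' theorem, P(H|E) = 0.0088400 / 0.90754 = 0.0097.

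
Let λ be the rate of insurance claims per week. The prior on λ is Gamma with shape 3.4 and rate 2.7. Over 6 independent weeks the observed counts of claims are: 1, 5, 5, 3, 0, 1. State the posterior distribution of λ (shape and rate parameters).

The Poisson likelihood adds the total count to the shape and the number of exposure periods to the rate. Here ∑xᵢ = 15 and n = 6, so shape 3.4→18.4 and rate 2.7→8.7.

Posterior: Gamma(shape=18.4, rate=8.7)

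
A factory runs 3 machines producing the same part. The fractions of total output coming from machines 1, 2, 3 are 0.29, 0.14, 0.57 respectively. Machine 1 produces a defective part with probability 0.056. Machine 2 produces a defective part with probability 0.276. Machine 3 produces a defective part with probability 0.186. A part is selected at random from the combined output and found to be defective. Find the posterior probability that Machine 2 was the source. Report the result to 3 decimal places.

Posterior probability ≈ 0.240

Tabulate prior·likelihood by source: [1] prior 0.29, lik 0.056, product 0.01624; [2] prior 0.14, lik 0.276, product 0.03864; [3] prior 0.57, lik 0.186, product 0.1060.
Normalizing constant = 0.16090; the posterior for Machine 2 is its product over the sum, 0.03864/0.16090 = 0.240.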